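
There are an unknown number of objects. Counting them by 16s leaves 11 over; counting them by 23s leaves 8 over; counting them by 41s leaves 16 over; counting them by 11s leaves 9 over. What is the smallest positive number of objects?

The moduli are pairwise coprime; M = 16·23·41·11 = 165968.
M/16 = 10373; 10373 ≡ 5 (mod 16); 5·13 ≡ 1, so inverse 13.
M/23 = 7216; 7216 ≡ 17 (mod 23); 17·19 ≡ 1, so inverse 19.
M/41 = 4048; 4048 ≡ 30 (mod 41); 30·26 ≡ 1, so inverse 26.
M/11 = 15088; 15088 ≡ 7 (mod 11); 7·8 ≡ 1, so inverse 8.
N ≡ 11·10373·13 + 8·7216·19 + 16·4048·26 + 9·15088·8 = 5350475.
5350475 mod 165968 = 39499.

39499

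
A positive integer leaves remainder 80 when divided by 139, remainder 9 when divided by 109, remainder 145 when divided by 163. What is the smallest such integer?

1074967

The moduli are pairwise coprime; N = 139·109·163 = 2469613.
N/139 = 17767; 17767 ≡ 114 (mod 139); 114·50 ≡ 1, so inverse 50.
N/109 = 22657; 22657 ≡ 94 (mod 109); 94·29 ≡ 1, so inverse 29.
N/163 = 15151; 15151 ≡ 155 (mod 163); 155·61 ≡ 1, so inverse 61.
k ≡ 80·17767·50 + 9·22657·29 + 145·15151·61 = 210992072.
210992072 mod 2469613 = 1074967.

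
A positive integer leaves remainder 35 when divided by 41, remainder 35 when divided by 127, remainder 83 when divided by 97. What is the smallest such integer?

187487

Combine the congruences pairwise.
From a ≡ 35 (mod 41) write a = 35 + 41t. Substituting into a ≡ 35 (mod 127) gives 41t ≡ 0 (mod 127), and since 41⁻¹ ≡ 31 (mod 127), t ≡ 0. Hence a ≡ 35 + 41·0 = 35 (mod 5207).
From a ≡ 35 (mod 5207) write a = 35 + 5207t. Substituting into a ≡ 83 (mod 97) gives 5207t ≡ 48 (mod 97), and since 66⁻¹ ≡ 25 (mod 97), t ≡ 36. Hence a ≡ 35 + 5207·36 = 187487 (mod 505079).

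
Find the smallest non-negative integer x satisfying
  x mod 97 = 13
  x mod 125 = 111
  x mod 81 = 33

The moduli are pairwise coprime; N = 97·125·81 = 982125.
N/97 = 10125; 10125 ≡ 37 (mod 97); 37·21 ≡ 1, so inverse 21.
N/125 = 7857; 7857 ≡ 107 (mod 125); 107·118 ≡ 1, so inverse 118.
N/81 = 12125; 12125 ≡ 56 (mod 81); 56·68 ≡ 1, so inverse 68.
x ≡ 13·10125·21 + 111·7857·118 + 33·12125·68 = 132883611.
132883611 mod 982125 = 296736.

296736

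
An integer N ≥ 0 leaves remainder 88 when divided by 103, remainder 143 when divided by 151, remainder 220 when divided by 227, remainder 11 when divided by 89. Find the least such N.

295227340

The moduli are pairwise coprime; M = 103·151·227·89 = 314217259.
M/103 = 3050653; 3050653 ≡ 102 (mod 103); 102·102 ≡ 1, so inverse 102.
M/151 = 2080909; 2080909 ≡ 129 (mod 151); 129·48 ≡ 1, so inverse 48.
M/227 = 1384217; 1384217 ≡ 198 (mod 227); 198·180 ≡ 1, so inverse 180.
M/89 = 3530531; 3530531 ≡ 79 (mod 89); 79·80 ≡ 1, so inverse 80.
N ≡ 88·3050653·102 + 143·2080909·48 + 220·1384217·180 + 11·3530531·80 = 99587881184.
99587881184 mod 314217259 = 295227340.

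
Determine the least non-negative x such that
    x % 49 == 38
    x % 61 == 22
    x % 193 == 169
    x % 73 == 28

The moduli are pairwise coprime; N = 49·61·193·73 = 42112021.
N/49 = 859429; 859429 ≡ 18 (mod 49); 18·30 ≡ 1, so inverse 30.
N/61 = 690361; 690361 ≡ 24 (mod 61); 24·28 ≡ 1, so inverse 28.
N/193 = 218197; 218197 ≡ 107 (mod 193); 107·92 ≡ 1, so inverse 92.
N/73 = 576877; 576877 ≡ 31 (mod 73); 31·33 ≡ 1, so inverse 33.
x ≡ 38·859429·30 + 22·690361·28 + 169·218197·92 + 28·576877·33 = 5330572740.
5330572740 mod 42112021 = 24458094.

24458094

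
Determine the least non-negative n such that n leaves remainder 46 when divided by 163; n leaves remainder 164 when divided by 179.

Combine the congruences pairwise.
From n ≡ 46 (mod 163) write n = 46 + 163t. Substituting into n ≡ 164 (mod 179) gives 163t ≡ 118 (mod 179), and since 163⁻¹ ≡ 123 (mod 179), t ≡ 15. Hence n ≡ 46 + 163·15 = 2491 (mod 29177).

2491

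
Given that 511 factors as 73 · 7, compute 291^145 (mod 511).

291

Mod 73: 291 ≡ 72; by Fermat, exponent reduces to 145 mod 72 = 1; 72^1 ≡ 72 (mod 73).
Mod 7: 291 ≡ 4; by Fermat, exponent reduces to 145 mod 6 = 1; 4^1 ≡ 4 (mod 7).
Combine by CRT: x ≡ 72 (mod 73), x ≡ 4 (mod 7) ⇒ x ≡ 291 (mod 511).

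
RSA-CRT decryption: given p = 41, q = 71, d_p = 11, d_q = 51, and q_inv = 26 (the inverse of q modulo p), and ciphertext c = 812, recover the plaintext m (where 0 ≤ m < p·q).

1853

m₁ = c^(d_p) mod p: c ≡ 33 (mod 41), and 33^11 mod 41 = 8.
m₂ = c^(d_q) mod q: c ≡ 31 (mod 71), and 31^51 mod 71 = 7.
h = q_inv·(m₁ − m₂) mod p = 26·(8 − 7) mod 41 = 26.
m = m₂ + h·q = 7 + 26·71 = 1853.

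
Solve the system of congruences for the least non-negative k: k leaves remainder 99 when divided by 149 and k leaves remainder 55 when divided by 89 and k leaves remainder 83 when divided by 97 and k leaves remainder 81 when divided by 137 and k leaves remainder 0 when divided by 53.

Combine the congruences pairwise.
From k ≡ 99 (mod 149) write k = 99 + 149t. Substituting into k ≡ 55 (mod 89) gives 149t ≡ 45 (mod 89), and since 60⁻¹ ≡ 46 (mod 89), t ≡ 23. Hence k ≡ 99 + 149·23 = 3526 (mod 13261).
From k ≡ 3526 (mod 13261) write k = 3526 + 13261t. Substituting into k ≡ 83 (mod 97) gives 13261t ≡ 49 (mod 97), and since 69⁻¹ ≡ 45 (mod 97), t ≡ 71. Hence k ≡ 3526 + 13261·71 = 945057 (mod 1286317).
From k ≡ 945057 (mod 1286317) write k = 945057 + 1286317t. Substituting into k ≡ 81 (mod 137) gives 1286317t ≡ 50 (mod 137), and since 24⁻¹ ≡ 40 (mod 137), t ≡ 82. Hence k ≡ 945057 + 1286317·82 = 106423051 (mod 176225429).
From k ≡ 106423051 (mod 176225429) write k = 106423051 + 176225429t. Substituting into k ≡ 0 (mod 53) gives 176225429t ≡ 48 (mod 53), and since 5⁻¹ ≡ 32 (mod 53), t ≡ 52. Hence k ≡ 106423051 + 176225429·52 = 9270145359 (mod 9339947737).

9270145359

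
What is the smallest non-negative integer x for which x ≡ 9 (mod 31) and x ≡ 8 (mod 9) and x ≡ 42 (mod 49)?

The moduli are pairwise coprime; N = 31·9·49 = 13671.
N/31 = 441; 441 ≡ 7 (mod 31); 7·9 ≡ 1, so inverse 9.
N/9 = 1519; 1519 ≡ 7 (mod 9); 7·4 ≡ 1, so inverse 4.
N/49 = 279; 279 ≡ 34 (mod 49); 34·13 ≡ 1, so inverse 13.
x ≡ 9·441·9 + 8·1519·4 + 42·279·13 = 236663.
236663 mod 13671 = 4256.

4256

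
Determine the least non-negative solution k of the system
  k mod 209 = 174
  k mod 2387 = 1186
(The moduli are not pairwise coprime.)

gcd(209, 2387) = 11 and 11 | (1186 − 174), so the pair is consistent; merging gives k ≡ 41765 (mod 45353), where 45353 = lcm(209, 2387).
The solution is unique modulo lcm(209, 2387) = 45353.

41765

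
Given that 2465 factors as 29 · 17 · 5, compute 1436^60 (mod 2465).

2311

Mod 29: 1436 ≡ 15; by Fermat, exponent reduces to 60 mod 28 = 4; 15^4 ≡ 20 (mod 29).
Mod 17: 1436 ≡ 8; by Fermat, exponent reduces to 60 mod 16 = 12; 8^12 ≡ 16 (mod 17).
Mod 5: 1436 ≡ 1; since 4 | 60, by Fermat 1^60 ≡ 1 (mod 5).
Combine by CRT: x ≡ 20 (mod 29), x ≡ 16 (mod 17), x ≡ 1 (mod 5) ⇒ x ≡ 2311 (mod 2465).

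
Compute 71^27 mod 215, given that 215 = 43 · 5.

161

Mod 43: 71 ≡ 28; 28^27 ≡ 32 (mod 43).
Mod 5: 71 ≡ 1; by Fermat, exponent reduces to 27 mod 4 = 3; 1^3 ≡ 1 (mod 5).
Combine by CRT: x ≡ 32 (mod 43), x ≡ 1 (mod 5) ⇒ x ≡ 161 (mod 215).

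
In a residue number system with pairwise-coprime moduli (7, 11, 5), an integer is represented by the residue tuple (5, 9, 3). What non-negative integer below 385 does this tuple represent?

383

The moduli are pairwise coprime; N = 7·11·5 = 385.
N/7 = 55; 55 ≡ 6 (mod 7); 6·6 ≡ 1, so inverse 6.
N/11 = 35; 35 ≡ 2 (mod 11); 2·6 ≡ 1, so inverse 6.
N/5 = 77; 77 ≡ 2 (mod 5); 2·3 ≡ 1, so inverse 3.
x ≡ 5·55·6 + 9·35·6 + 3·77·3 = 4233.
4233 mod 385 = 383.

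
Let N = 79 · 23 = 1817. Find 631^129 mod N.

1263

Mod 79: 631 ≡ 78; by Fermat, exponent reduces to 129 mod 78 = 51; 78^51 ≡ 78 (mod 79).
Mod 23: 631 ≡ 10; by Fermat, exponent reduces to 129 mod 22 = 19; 10^19 ≡ 21 (mod 23).
Combine by CRT: x ≡ 78 (mod 79), x ≡ 21 (mod 23) ⇒ x ≡ 1263 (mod 1817).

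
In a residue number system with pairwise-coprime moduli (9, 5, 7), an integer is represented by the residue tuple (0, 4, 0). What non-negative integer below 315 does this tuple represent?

189

The moduli are pairwise coprime; N = 9·5·7 = 315.
N/9 = 35; 35 ≡ 8 (mod 9); 8·8 ≡ 1, so inverse 8.
N/5 = 63; 63 ≡ 3 (mod 5); 3·2 ≡ 1, so inverse 2.
N/7 = 45; 45 ≡ 3 (mod 7); 3·5 ≡ 1, so inverse 5.
x ≡ 0·35·8 + 4·63·2 + 0·45·5 = 504.
504 mod 315 = 189.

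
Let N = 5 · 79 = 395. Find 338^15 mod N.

Mod 5: 338 ≡ 3; by Fermat, exponent reduces to 15 mod 4 = 3; 3^3 ≡ 2 (mod 5).
Mod 79: 338 ≡ 22; 22^15 ≡ 10 (mod 79).
Combine by CRT: x ≡ 2 (mod 5), x ≡ 10 (mod 79) ⇒ x ≡ 247 (mod 395).

247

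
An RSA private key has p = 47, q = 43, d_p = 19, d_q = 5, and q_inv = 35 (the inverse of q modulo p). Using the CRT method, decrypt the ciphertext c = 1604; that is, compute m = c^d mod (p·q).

289

m₁ = c^(d_p) mod p: c ≡ 6 (mod 47), and 6^19 mod 47 = 7.
m₂ = c^(d_q) mod q: c ≡ 13 (mod 43), and 13^5 mod 43 = 31.
h = q_inv·(m₁ − m₂) mod p = 35·(7 − 31) mod 47 = 6.
m = m₂ + h·q = 31 + 6·43 = 289.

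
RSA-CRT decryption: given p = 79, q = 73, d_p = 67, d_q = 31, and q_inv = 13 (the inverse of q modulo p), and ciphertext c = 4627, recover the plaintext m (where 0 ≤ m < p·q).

m₁ = c^(d_p) mod p: c ≡ 45 (mod 79), and 45^67 mod 79 = 44.
m₂ = c^(d_q) mod q: c ≡ 28 (mod 73), and 28^31 mod 73 = 15.
h = q_inv·(m₁ − m₂) mod p = 13·(44 − 15) mod 79 = 61.
m = m₂ + h·q = 15 + 61·73 = 4468.

4468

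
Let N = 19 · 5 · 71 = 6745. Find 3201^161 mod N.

6021

Mod 19: 3201 ≡ 9; by Fermat, exponent reduces to 161 mod 18 = 17; 9^17 ≡ 17 (mod 19).
Mod 5: 3201 ≡ 1; by Fermat, exponent reduces to 161 mod 4 = 1; 1^1 ≡ 1 (mod 5).
Mod 71: 3201 ≡ 6; by Fermat, exponent reduces to 161 mod 70 = 21; 6^21 ≡ 57 (mod 71).
Combine by CRT: x ≡ 17 (mod 19), x ≡ 1 (mod 5), x ≡ 57 (mod 71) ⇒ x ≡ 6021 (mod 6745).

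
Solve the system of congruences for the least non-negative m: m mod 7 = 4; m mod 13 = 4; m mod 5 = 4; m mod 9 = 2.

2279

The moduli are pairwise coprime; N = 7·13·5·9 = 4095.
N/7 = 585; 585 ≡ 4 (mod 7); 4·2 ≡ 1, so inverse 2.
N/13 = 315; 315 ≡ 3 (mod 13); 3·9 ≡ 1, so inverse 9.
N/5 = 819; 819 ≡ 4 (mod 5); 4·4 ≡ 1, so inverse 4.
N/9 = 455; 455 ≡ 5 (mod 9); 5·2 ≡ 1, so inverse 2.
m ≡ 4·585·2 + 4·315·9 + 4·819·4 + 2·455·2 = 30944.
30944 mod 4095 = 2279.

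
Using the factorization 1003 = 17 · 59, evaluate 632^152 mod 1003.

Mod 17: 632 ≡ 3; by Fermat, exponent reduces to 152 mod 16 = 8; 3^8 ≡ 16 (mod 17).
Mod 59: 632 ≡ 42; by Fermat, exponent reduces to 152 mod 58 = 36; 42^36 ≡ 45 (mod 59).
Combine by CRT: x ≡ 16 (mod 17), x ≡ 45 (mod 59) ⇒ x ≡ 458 (mod 1003).

458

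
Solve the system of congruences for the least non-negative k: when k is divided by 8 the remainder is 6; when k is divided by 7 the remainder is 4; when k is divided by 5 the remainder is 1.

The moduli are pairwise coprime; N = 8·7·5 = 280.
N/8 = 35; 35 ≡ 3 (mod 8); 3·3 ≡ 1, so inverse 3.
N/7 = 40; 40 ≡ 5 (mod 7); 5·3 ≡ 1, so inverse 3.
N/5 = 56; 56 ≡ 1 (mod 5), inverse 1.
k ≡ 6·35·3 + 4·40·3 + 1·56·1 = 1166.
1166 mod 280 = 46.

46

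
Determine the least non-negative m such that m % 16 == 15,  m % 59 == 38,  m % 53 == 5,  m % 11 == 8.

295215

The moduli are pairwise coprime; N = 16·59·53·11 = 550352.
N/16 = 34397; 34397 ≡ 13 (mod 16); 13·5 ≡ 1, so inverse 5.
N/59 = 9328; 9328 ≡ 6 (mod 59); 6·10 ≡ 1, so inverse 10.
N/53 = 10384; 10384 ≡ 49 (mod 53); 49·13 ≡ 1, so inverse 13.
N/11 = 50032; 50032 ≡ 4 (mod 11); 4·3 ≡ 1, so inverse 3.
m ≡ 15·34397·5 + 38·9328·10 + 5·10384·13 + 8·50032·3 = 8000143.
8000143 mod 550352 = 295215.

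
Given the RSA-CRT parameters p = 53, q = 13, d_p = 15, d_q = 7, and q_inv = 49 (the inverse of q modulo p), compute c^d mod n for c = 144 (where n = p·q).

m₁ = c^(d_p) mod p: c ≡ 38 (mod 53), and 38^15 mod 53 = 40.
m₂ = c^(d_q) mod q: c ≡ 1 (mod 13), and 1^7 mod 13 = 1.
h = q_inv·(m₁ − m₂) mod p = 49·(40 − 1) mod 53 = 3.
m = m₂ + h·q = 1 + 3·13 = 40.

40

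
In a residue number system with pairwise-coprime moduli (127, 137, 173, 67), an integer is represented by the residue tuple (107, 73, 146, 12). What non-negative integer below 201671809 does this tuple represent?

The moduli are pairwise coprime; N = 127·137·173·67 = 201671809.
N/127 = 1587967; 1587967 ≡ 86 (mod 127); 86·96 ≡ 1, so inverse 96.
N/137 = 1472057; 1472057 ≡ 129 (mod 137); 129·17 ≡ 1, so inverse 17.
N/173 = 1165733; 1165733 ≡ 59 (mod 173); 59·44 ≡ 1, so inverse 44.
N/67 = 3010027; 3010027 ≡ 52 (mod 67); 52·58 ≡ 1, so inverse 58.
x ≡ 107·1587967·96 + 73·1472057·17 + 146·1165733·44 + 12·3010027·58 = 27722067345.
27722067345 mod 201671809 = 93029512.

93029512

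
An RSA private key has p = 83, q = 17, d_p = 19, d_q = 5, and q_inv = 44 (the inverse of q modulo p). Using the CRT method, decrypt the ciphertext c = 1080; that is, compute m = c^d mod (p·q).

416

m₁ = c^(d_p) mod p: c ≡ 1 (mod 83), and 1^19 mod 83 = 1.
m₂ = c^(d_q) mod q: c ≡ 9 (mod 17), and 9^5 mod 17 = 8.
h = q_inv·(m₁ − m₂) mod p = 44·(1 − 8) mod 83 = 24.
m = m₂ + h·q = 8 + 24·17 = 416.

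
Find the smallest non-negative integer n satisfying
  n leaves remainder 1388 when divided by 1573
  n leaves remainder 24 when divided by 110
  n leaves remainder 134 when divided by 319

319134

gcd(1573, 110) = 11 and 11 | (24 − 1388), so the pair is consistent; merging gives n ≡ 4534 (mod 15730), where 15730 = lcm(1573, 110).
gcd(15730, 319) = 11 and 11 | (134 − 4534), so the pair is consistent; merging gives n ≡ 319134 (mod 456170), where 456170 = lcm(15730, 319).
The solution is unique modulo lcm(1573, 110, 319) = 456170.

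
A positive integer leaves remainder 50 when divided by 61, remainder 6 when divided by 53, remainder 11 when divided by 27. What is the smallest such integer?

49826

From N ≡ 50 (mod 61) write N = 50 + 61t. Substituting into N ≡ 6 (mod 53) gives 61t ≡ 9 (mod 53), and since 8⁻¹ ≡ 20 (mod 53), t ≡ 21. Hence N ≡ 50 + 61·21 = 1331 (mod 3233).
From N ≡ 1331 (mod 3233) write N = 1331 + 3233t. Substituting into N ≡ 11 (mod 27) gives 3233t ≡ 3 (mod 27), and since 20⁻¹ ≡ 23 (mod 27), t ≡ 15. Hence N ≡ 1331 + 3233·15 = 49826 (mod 87291).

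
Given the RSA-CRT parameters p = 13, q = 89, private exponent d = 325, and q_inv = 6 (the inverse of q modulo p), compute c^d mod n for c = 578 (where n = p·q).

591

d_p = d mod (p−1) = 325 mod 12 = 1; d_q = d mod (q−1) = 61.
m₁ = c^(d_p) mod p: c ≡ 6 (mod 13), and 6^1 mod 13 = 6.
m₂ = c^(d_q) mod q: c ≡ 44 (mod 89), and 44^61 mod 89 = 57.
h = q_inv·(m₁ − m₂) mod p = 6·(6 − 57) mod 13 = 6.
m = m₂ + h·q = 57 + 6·89 = 591.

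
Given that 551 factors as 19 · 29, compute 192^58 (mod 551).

92

Mod 19: 192 ≡ 2; by Fermat, exponent reduces to 58 mod 18 = 4; 2^4 ≡ 16 (mod 19).
Mod 29: 192 ≡ 18; by Fermat, exponent reduces to 58 mod 28 = 2; 18^2 ≡ 5 (mod 29).
Combine by CRT: x ≡ 16 (mod 19), x ≡ 5 (mod 29) ⇒ x ≡ 92 (mod 551).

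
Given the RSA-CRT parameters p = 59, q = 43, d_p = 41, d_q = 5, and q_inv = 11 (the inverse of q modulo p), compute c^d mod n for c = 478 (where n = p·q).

244

m₁ = c^(d_p) mod p: c ≡ 6 (mod 59), and 6^41 mod 59 = 8.
m₂ = c^(d_q) mod q: c ≡ 5 (mod 43), and 5^5 mod 43 = 29.
h = q_inv·(m₁ − m₂) mod p = 11·(8 − 29) mod 59 = 5.
m = m₂ + h·q = 29 + 5·43 = 244.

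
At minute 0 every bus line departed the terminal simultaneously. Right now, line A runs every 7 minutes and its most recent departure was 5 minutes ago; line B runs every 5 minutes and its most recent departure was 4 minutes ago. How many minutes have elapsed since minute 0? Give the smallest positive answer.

Combine the congruences pairwise.
From t ≡ 5 (mod 7) write t = 5 + 7s. Substituting into t ≡ 4 (mod 5) gives 7s ≡ 4 (mod 5), and since 2⁻¹ ≡ 3 (mod 5), s ≡ 2. Hence t ≡ 5 + 7·2 = 19 (mod 35).

19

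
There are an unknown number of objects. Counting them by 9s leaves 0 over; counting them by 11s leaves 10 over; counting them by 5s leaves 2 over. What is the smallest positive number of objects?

From N ≡ 0 (mod 9) write N = 0 + 9t. Substituting into N ≡ 10 (mod 11) gives 9t ≡ 10 (mod 11), and since 9⁻¹ ≡ 5 (mod 11), t ≡ 6. Hence N ≡ 0 + 9·6 = 54 (mod 99).
From N ≡ 54 (mod 99) write N = 54 + 99t. Substituting into N ≡ 2 (mod 5) gives 99t ≡ 3 (mod 5), and since 4⁻¹ ≡ 4 (mod 5), t ≡ 2. Hence N ≡ 54 + 99·2 = 252 (mod 495).

252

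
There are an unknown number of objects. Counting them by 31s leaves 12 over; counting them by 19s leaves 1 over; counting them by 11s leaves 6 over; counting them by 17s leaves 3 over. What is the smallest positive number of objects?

From N ≡ 12 (mod 31) write N = 12 + 31t. Substituting into N ≡ 1 (mod 19) gives 31t ≡ 8 (mod 19), and since 12⁻¹ ≡ 8 (mod 19), t ≡ 7. Hence N ≡ 12 + 31·7 = 229 (mod 589).
From N ≡ 229 (mod 589) write N = 229 + 589t. Substituting into N ≡ 6 (mod 11) gives 589t ≡ 8 (mod 11), and since 6⁻¹ ≡ 2 (mod 11), t ≡ 5. Hence N ≡ 229 + 589·5 = 3174 (mod 6479).
From N ≡ 3174 (mod 6479) write N = 3174 + 6479t. Substituting into N ≡ 3 (mod 17) gives 6479t ≡ 8 (mod 17), and since 2⁻¹ ≡ 9 (mod 17), t ≡ 4. Hence N ≡ 3174 + 6479·4 = 29090 (mod 110143).

29090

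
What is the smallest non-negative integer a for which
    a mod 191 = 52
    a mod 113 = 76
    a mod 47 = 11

260767

The moduli are pairwise coprime; N = 191·113·47 = 1014401.
N/191 = 5311; 5311 ≡ 154 (mod 191); 154·160 ≡ 1, so inverse 160.
N/113 = 8977; 8977 ≡ 50 (mod 113); 50·52 ≡ 1, so inverse 52.
N/47 = 21583; 21583 ≡ 10 (mod 47); 10·33 ≡ 1, so inverse 33.
a ≡ 52·5311·160 + 76·8977·52 + 11·21583·33 = 87499253.
87499253 mod 1014401 = 260767.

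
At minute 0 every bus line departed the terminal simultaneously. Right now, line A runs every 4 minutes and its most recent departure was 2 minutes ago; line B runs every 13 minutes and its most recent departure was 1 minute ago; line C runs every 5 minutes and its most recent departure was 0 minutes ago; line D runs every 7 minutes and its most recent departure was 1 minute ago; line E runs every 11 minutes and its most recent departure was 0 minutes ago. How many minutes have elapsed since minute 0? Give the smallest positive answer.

12650

From t ≡ 2 (mod 4) write t = 2 + 4s. Substituting into t ≡ 1 (mod 13) gives 4s ≡ 12 (mod 13), and since 4⁻¹ ≡ 10 (mod 13), s ≡ 3. Hence t ≡ 2 + 4·3 = 14 (mod 52).
From t ≡ 14 (mod 52) write t = 14 + 52s. Substituting into t ≡ 0 (mod 5) gives 52s ≡ 1 (mod 5), and since 2⁻¹ ≡ 3 (mod 5), s ≡ 3. Hence t ≡ 14 + 52·3 = 170 (mod 260).
From t ≡ 170 (mod 260) write t = 170 + 260s. Substituting into t ≡ 1 (mod 7) gives 260s ≡ 6 (mod 7), and since 1⁻¹ ≡ 1 (mod 7), s ≡ 6. Hence t ≡ 170 + 260·6 = 1730 (mod 1820).
From t ≡ 1730 (mod 1820) write t = 1730 + 1820s. Substituting into t ≡ 0 (mod 11) gives 1820s ≡ 8 (mod 11), and since 5⁻¹ ≡ 9 (mod 11), s ≡ 6. Hence t ≡ 1730 + 1820·6 = 12650 (mod 20020).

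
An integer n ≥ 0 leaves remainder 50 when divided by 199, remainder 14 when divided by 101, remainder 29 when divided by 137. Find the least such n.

42636

The moduli are pairwise coprime; M = 199·101·137 = 2753563.
M/199 = 13837; 13837 ≡ 106 (mod 199); 106·92 ≡ 1, so inverse 92.
M/101 = 27263; 27263 ≡ 94 (mod 101); 94·72 ≡ 1, so inverse 72.
M/137 = 20099; 20099 ≡ 97 (mod 137); 97·113 ≡ 1, so inverse 113.
n ≡ 50·13837·92 + 14·27263·72 + 29·20099·113 = 156995727.
156995727 mod 2753563 = 42636.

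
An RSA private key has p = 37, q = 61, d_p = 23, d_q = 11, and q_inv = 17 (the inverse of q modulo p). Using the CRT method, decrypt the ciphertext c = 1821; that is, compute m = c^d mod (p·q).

1272

m₁ = c^(d_p) mod p: c ≡ 8 (mod 37), and 8^23 mod 37 = 14.
m₂ = c^(d_q) mod q: c ≡ 52 (mod 61), and 52^11 mod 61 = 52.
h = q_inv·(m₁ − m₂) mod p = 17·(14 − 52) mod 37 = 20.
m = m₂ + h·q = 52 + 20·61 = 1272.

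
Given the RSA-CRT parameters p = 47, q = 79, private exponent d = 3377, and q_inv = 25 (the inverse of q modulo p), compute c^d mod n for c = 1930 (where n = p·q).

d_p = d mod (p−1) = 3377 mod 46 = 19; d_q = d mod (q−1) = 23.
m₁ = c^(d_p) mod p: c ≡ 3 (mod 47), and 3^19 mod 47 = 18.
m₂ = c^(d_q) mod q: c ≡ 34 (mod 79), and 34^23 mod 79 = 68.
h = q_inv·(m₁ − m₂) mod p = 25·(18 − 68) mod 47 = 19.
m = m₂ + h·q = 68 + 19·79 = 1569.

1569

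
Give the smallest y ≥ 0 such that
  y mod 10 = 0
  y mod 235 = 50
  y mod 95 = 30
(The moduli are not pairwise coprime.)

gcd(10, 235) = 5 and 5 | (50 − 0), so the pair is consistent; merging gives y ≡ 50 (mod 470), where 470 = lcm(10, 235).
gcd(470, 95) = 5 and 5 | (30 − 50), so the pair is consistent; merging gives y ≡ 1930 (mod 8930), where 8930 = lcm(470, 95).
The solution is unique modulo lcm(10, 235, 95) = 8930.

1930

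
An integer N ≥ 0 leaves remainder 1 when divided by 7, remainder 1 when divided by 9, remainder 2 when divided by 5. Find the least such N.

127

Combine the congruences pairwise.
From N ≡ 1 (mod 7) write N = 1 + 7t. Substituting into N ≡ 1 (mod 9) gives 7t ≡ 0 (mod 9), and since 7⁻¹ ≡ 4 (mod 9), t ≡ 0. Hence N ≡ 1 + 7·0 = 1 (mod 63).
From N ≡ 1 (mod 63) write N = 1 + 63t. Substituting into N ≡ 2 (mod 5) gives 63t ≡ 1 (mod 5), and since 3⁻¹ ≡ 2 (mod 5), t ≡ 2. Hence N ≡ 1 + 63·2 = 127 (mod 315).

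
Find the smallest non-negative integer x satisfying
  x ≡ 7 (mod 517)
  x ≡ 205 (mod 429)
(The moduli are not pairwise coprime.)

6211

Combine the congruences pairwise.
gcd(517, 429) = 11 and 11 | (205 − 7), so the pair is consistent; merging gives x ≡ 6211 (mod 20163), where 20163 = lcm(517, 429).
The solution is unique modulo lcm(517, 429) = 20163.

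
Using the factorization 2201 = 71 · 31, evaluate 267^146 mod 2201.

196

Mod 71: 267 ≡ 54; by Fermat, exponent reduces to 146 mod 70 = 6; 54^6 ≡ 54 (mod 71).
Mod 31: 267 ≡ 19; by Fermat, exponent reduces to 146 mod 30 = 26; 19^26 ≡ 10 (mod 31).
Combine by CRT: x ≡ 54 (mod 71), x ≡ 10 (mod 31) ⇒ x ≡ 196 (mod 2201).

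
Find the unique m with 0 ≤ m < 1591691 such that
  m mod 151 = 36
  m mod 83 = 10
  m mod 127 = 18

From m ≡ 36 (mod 151) write m = 36 + 151t. Substituting into m ≡ 10 (mod 83) gives 151t ≡ 57 (mod 83), and since 68⁻¹ ≡ 11 (mod 83), t ≡ 46. Hence m ≡ 36 + 151·46 = 6982 (mod 12533).
From m ≡ 6982 (mod 12533) write m = 6982 + 12533t. Substituting into m ≡ 18 (mod 127) gives 12533t ≡ 21 (mod 127), and since 87⁻¹ ≡ 73 (mod 127), t ≡ 9. Hence m ≡ 6982 + 12533·9 = 119779 (mod 1591691).

119779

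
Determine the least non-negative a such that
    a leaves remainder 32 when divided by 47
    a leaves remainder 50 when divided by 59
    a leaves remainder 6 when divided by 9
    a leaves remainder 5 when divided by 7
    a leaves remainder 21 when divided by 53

The moduli are pairwise coprime; N = 47·59·9·7·53 = 9259047.
N/47 = 197001; 197001 ≡ 24 (mod 47); 24·2 ≡ 1, so inverse 2.
N/59 = 156933; 156933 ≡ 52 (mod 59); 52·42 ≡ 1, so inverse 42.
N/9 = 1028783; 1028783 ≡ 2 (mod 9); 2·5 ≡ 1, so inverse 5.
N/7 = 1322721; 1322721 ≡ 1 (mod 7), inverse 1.
N/53 = 174699; 174699 ≡ 11 (mod 53); 11·29 ≡ 1, so inverse 29.
a ≡ 32·197001·2 + 50·156933·42 + 6·1028783·5 + 5·1322721·1 + 21·174699·29 = 486036150.
486036150 mod 9259047 = 4565706.

4565706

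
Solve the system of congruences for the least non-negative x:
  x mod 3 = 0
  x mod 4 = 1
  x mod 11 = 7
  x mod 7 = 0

777

The moduli are pairwise coprime; N = 3·4·11·7 = 924.
N/3 = 308; 308 ≡ 2 (mod 3); 2·2 ≡ 1, so inverse 2.
N/4 = 231; 231 ≡ 3 (mod 4); 3·3 ≡ 1, so inverse 3.
N/11 = 84; 84 ≡ 7 (mod 11); 7·8 ≡ 1, so inverse 8.
N/7 = 132; 132 ≡ 6 (mod 7); 6·6 ≡ 1, so inverse 6.
x ≡ 0·308·2 + 1·231·3 + 7·84·8 + 0·132·6 = 5397.
5397 mod 924 = 777.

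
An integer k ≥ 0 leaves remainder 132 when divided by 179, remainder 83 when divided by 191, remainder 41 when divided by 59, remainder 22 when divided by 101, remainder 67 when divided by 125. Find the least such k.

12524118192

The moduli are pairwise coprime; N = 179·191·59·101·125 = 25466531375.
N/179 = 142271125; 142271125 ≡ 135 (mod 179); 135·61 ≡ 1, so inverse 61.
N/191 = 133332625; 133332625 ≡ 109 (mod 191); 109·184 ≡ 1, so inverse 184.
N/59 = 431636125; 431636125 ≡ 31 (mod 59); 31·40 ≡ 1, so inverse 40.
N/101 = 252143875; 252143875 ≡ 1 (mod 101), inverse 1.
N/125 = 203732251; 203732251 ≡ 1 (mod 125), inverse 1.
k ≡ 132·142271125·61 + 83·133332625·184 + 41·431636125·40 + 22·252143875·1 + 67·203732251·1 = 3908903418567.
3908903418567 mod 25466531375 = 12524118192.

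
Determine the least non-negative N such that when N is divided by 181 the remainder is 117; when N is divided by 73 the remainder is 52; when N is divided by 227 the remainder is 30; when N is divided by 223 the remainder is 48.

Combine the congruences pairwise.
From N ≡ 117 (mod 181) write N = 117 + 181t. Substituting into N ≡ 52 (mod 73) gives 181t ≡ 8 (mod 73), and since 35⁻¹ ≡ 48 (mod 73), t ≡ 19. Hence N ≡ 117 + 181·19 = 3556 (mod 13213).
From N ≡ 3556 (mod 13213) write N = 3556 + 13213t. Substituting into N ≡ 30 (mod 227) gives 13213t ≡ 106 (mod 227), and since 47⁻¹ ≡ 29 (mod 227), t ≡ 123. Hence N ≡ 3556 + 13213·123 = 1628755 (mod 2999351).
From N ≡ 1628755 (mod 2999351) write N = 1628755 + 2999351t. Substituting into N ≡ 48 (mod 223) gives 2999351t ≡ 85 (mod 223), and since 1⁻¹ ≡ 1 (mod 223), t ≡ 85. Hence N ≡ 1628755 + 2999351·85 = 256573590 (mod 668855273).

256573590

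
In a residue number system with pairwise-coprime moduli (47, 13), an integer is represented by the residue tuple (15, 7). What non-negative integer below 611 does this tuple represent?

From x ≡ 15 (mod 47) write x = 15 + 47t. Substituting into x ≡ 7 (mod 13) gives 47t ≡ 5 (mod 13), and since 8⁻¹ ≡ 5 (mod 13), t ≡ 12. Hence x ≡ 15 + 47·12 = 579 (mod 611).

579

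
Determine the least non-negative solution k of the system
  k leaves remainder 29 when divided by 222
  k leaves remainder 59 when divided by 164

2027

Combine the congruences pairwise.
gcd(222, 164) = 2 and 2 | (59 − 29), so the pair is consistent; merging gives k ≡ 2027 (mod 18204), where 18204 = lcm(222, 164).
The solution is unique modulo lcm(222, 164) = 18204.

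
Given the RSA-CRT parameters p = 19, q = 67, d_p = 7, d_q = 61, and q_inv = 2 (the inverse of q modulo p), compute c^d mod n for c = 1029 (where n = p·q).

m₁ = c^(d_p) mod p: c ≡ 3 (mod 19), and 3^7 mod 19 = 2.
m₂ = c^(d_q) mod q: c ≡ 24 (mod 67), and 24^61 mod 67 = 15.
h = q_inv·(m₁ − m₂) mod p = 2·(2 − 15) mod 19 = 12.
m = m₂ + h·q = 15 + 12·67 = 819.

819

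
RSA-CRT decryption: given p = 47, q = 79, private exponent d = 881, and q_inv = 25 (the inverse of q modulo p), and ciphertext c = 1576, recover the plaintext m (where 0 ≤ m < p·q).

d_p = d mod (p−1) = 881 mod 46 = 7; d_q = d mod (q−1) = 23.
m₁ = c^(d_p) mod p: c ≡ 25 (mod 47), and 25^7 mod 47 = 27.
m₂ = c^(d_q) mod q: c ≡ 75 (mod 79), and 75^23 mod 79 = 30.
h = q_inv·(m₁ − m₂) mod p = 25·(27 − 30) mod 47 = 19.
m = m₂ + h·q = 30 + 19·79 = 1531.

1531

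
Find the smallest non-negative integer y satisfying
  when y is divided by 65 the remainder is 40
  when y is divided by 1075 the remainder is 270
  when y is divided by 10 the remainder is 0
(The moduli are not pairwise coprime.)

13170

gcd(65, 1075) = 5 and 5 | (270 − 40), so the pair is consistent; merging gives y ≡ 13170 (mod 13975), where 13975 = lcm(65, 1075).
gcd(13975, 10) = 5 and 5 | (0 − 13170), so the pair is consistent; merging gives y ≡ 13170 (mod 27950), where 27950 = lcm(13975, 10).
The solution is unique modulo lcm(65, 1075, 10) = 27950.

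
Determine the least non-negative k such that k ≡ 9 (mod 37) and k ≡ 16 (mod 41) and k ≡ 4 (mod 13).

From k ≡ 9 (mod 37) write k = 9 + 37t. Substituting into k ≡ 16 (mod 41) gives 37t ≡ 7 (mod 41), and since 37⁻¹ ≡ 10 (mod 41), t ≡ 29. Hence k ≡ 9 + 37·29 = 1082 (mod 1517).
From k ≡ 1082 (mod 1517) write k = 1082 + 1517t. Substituting into k ≡ 4 (mod 13) gives 1517t ≡ 1 (mod 13), and since 9⁻¹ ≡ 3 (mod 13), t ≡ 3. Hence k ≡ 1082 + 1517·3 = 5633 (mod 19721).

5633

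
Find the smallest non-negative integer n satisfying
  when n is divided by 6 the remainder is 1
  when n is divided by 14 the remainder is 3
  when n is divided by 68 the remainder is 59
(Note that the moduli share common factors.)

gcd(6, 14) = 2 and 2 | (3 − 1), so the pair is consistent; merging gives n ≡ 31 (mod 42), where 42 = lcm(6, 14).
gcd(42, 68) = 2 and 2 | (59 − 31), so the pair is consistent; merging gives n ≡ 535 (mod 1428), where 1428 = lcm(42, 68).
The solution is unique modulo lcm(6, 14, 68) = 1428.

535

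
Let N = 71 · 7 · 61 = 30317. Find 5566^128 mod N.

17410

Mod 71: 5566 ≡ 28; by Fermat, exponent reduces to 128 mod 70 = 58; 28^58 ≡ 15 (mod 71).
Mod 7: 5566 ≡ 1; by Fermat, exponent reduces to 128 mod 6 = 2; 1^2 ≡ 1 (mod 7).
Mod 61: 5566 ≡ 15; by Fermat, exponent reduces to 128 mod 60 = 8; 15^8 ≡ 25 (mod 61).
Combine by CRT: x ≡ 15 (mod 71), x ≡ 1 (mod 7), x ≡ 25 (mod 61) ⇒ x ≡ 17410 (mod 30317).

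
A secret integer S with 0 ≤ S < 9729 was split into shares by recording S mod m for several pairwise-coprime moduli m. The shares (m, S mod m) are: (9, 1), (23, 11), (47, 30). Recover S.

8866

The moduli are pairwise coprime; N = 9·23·47 = 9729.
N/9 = 1081; 1081 ≡ 1 (mod 9), inverse 1.
N/23 = 423; 423 ≡ 9 (mod 23); 9·18 ≡ 1, so inverse 18.
N/47 = 207; 207 ≡ 19 (mod 47); 19·5 ≡ 1, so inverse 5.
S ≡ 1·1081·1 + 11·423·18 + 30·207·5 = 115885.
115885 mod 9729 = 8866.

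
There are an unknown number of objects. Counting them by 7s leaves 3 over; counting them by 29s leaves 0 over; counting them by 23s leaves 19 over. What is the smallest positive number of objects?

Combine the congruences pairwise.
From N ≡ 3 (mod 7) write N = 3 + 7t. Substituting into N ≡ 0 (mod 29) gives 7t ≡ 26 (mod 29), and since 7⁻¹ ≡ 25 (mod 29), t ≡ 12. Hence N ≡ 3 + 7·12 = 87 (mod 203).
From N ≡ 87 (mod 203) write N = 87 + 203t. Substituting into N ≡ 19 (mod 23) gives 203t ≡ 1 (mod 23), and since 19⁻¹ ≡ 17 (mod 23), t ≡ 17. Hence N ≡ 87 + 203·17 = 3538 (mod 4669).

3538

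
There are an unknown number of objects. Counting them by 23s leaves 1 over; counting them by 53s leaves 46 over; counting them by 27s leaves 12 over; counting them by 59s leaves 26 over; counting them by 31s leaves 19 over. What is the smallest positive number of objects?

The moduli are pairwise coprime; M = 23·53·27·59·31 = 60197877.
M/23 = 2617299; 2617299 ≡ 14 (mod 23); 14·5 ≡ 1, so inverse 5.
M/53 = 1135809; 1135809 ≡ 19 (mod 53); 19·14 ≡ 1, so inverse 14.
M/27 = 2229551; 2229551 ≡ 26 (mod 27); 26·26 ≡ 1, so inverse 26.
M/59 = 1020303; 1020303 ≡ 16 (mod 59); 16·48 ≡ 1, so inverse 48.
M/31 = 1941867; 1941867 ≡ 27 (mod 31); 27·23 ≡ 1, so inverse 23.
N ≡ 1·2617299·5 + 46·1135809·14 + 12·2229551·26 + 26·1020303·48 + 19·1941867·23 = 3562101426.
3562101426 mod 60197877 = 10426683.

10426683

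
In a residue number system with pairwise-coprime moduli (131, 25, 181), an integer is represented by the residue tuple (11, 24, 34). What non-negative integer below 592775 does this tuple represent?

From x ≡ 11 (mod 131) write x = 11 + 131t. Substituting into x ≡ 24 (mod 25) gives 131t ≡ 13 (mod 25), and since 6⁻¹ ≡ 21 (mod 25), t ≡ 23. Hence x ≡ 11 + 131·23 = 3024 (mod 3275).
From x ≡ 3024 (mod 3275) write x = 3024 + 3275t. Substituting into x ≡ 34 (mod 181) gives 3275t ≡ 87 (mod 181), and since 17⁻¹ ≡ 32 (mod 181), t ≡ 69. Hence x ≡ 3024 + 3275·69 = 228999 (mod 592775).

228999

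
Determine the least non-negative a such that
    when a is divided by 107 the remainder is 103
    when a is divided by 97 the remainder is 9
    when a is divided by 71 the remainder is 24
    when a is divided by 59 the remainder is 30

The moduli are pairwise coprime; N = 107·97·71·59 = 43477631.
N/107 = 406333; 406333 ≡ 54 (mod 107); 54·2 ≡ 1, so inverse 2.
N/97 = 448223; 448223 ≡ 83 (mod 97); 83·90 ≡ 1, so inverse 90.
N/71 = 612361; 612361 ≡ 57 (mod 71); 57·5 ≡ 1, so inverse 5.
N/59 = 736909; 736909 ≡ 58 (mod 59); 58·58 ≡ 1, so inverse 58.
a ≡ 103·406333·2 + 9·448223·90 + 24·612361·5 + 30·736909·58 = 1802470208.
1802470208 mod 43477631 = 19887337.

19887337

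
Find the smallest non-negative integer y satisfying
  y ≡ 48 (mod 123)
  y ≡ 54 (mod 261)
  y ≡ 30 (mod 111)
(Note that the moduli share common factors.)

325260

Combine the congruences pairwise.
gcd(123, 261) = 3 and 3 | (54 − 48), so the pair is consistent; merging gives y ≡ 4230 (mod 10701), where 10701 = lcm(123, 261).
gcd(10701, 111) = 3 and 3 | (30 − 4230), so the pair is consistent; merging gives y ≡ 325260 (mod 395937), where 395937 = lcm(10701, 111).
The solution is unique modulo lcm(123, 261, 111) = 395937.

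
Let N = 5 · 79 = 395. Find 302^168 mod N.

141

Mod 5: 302 ≡ 2; since 4 | 168, by Fermat 2^168 ≡ 1 (mod 5).
Mod 79: 302 ≡ 65; by Fermat, exponent reduces to 168 mod 78 = 12; 65^12 ≡ 62 (mod 79).
Combine by CRT: x ≡ 1 (mod 5), x ≡ 62 (mod 79) ⇒ x ≡ 141 (mod 395).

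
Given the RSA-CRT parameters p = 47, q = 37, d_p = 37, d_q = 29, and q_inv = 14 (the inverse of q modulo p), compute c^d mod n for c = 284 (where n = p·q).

263

m₁ = c^(d_p) mod p: c ≡ 2 (mod 47), and 2^37 mod 47 = 28.
m₂ = c^(d_q) mod q: c ≡ 25 (mod 37), and 25^29 mod 37 = 4.
h = q_inv·(m₁ − m₂) mod p = 14·(28 − 4) mod 47 = 7.
m = m₂ + h·q = 4 + 7·37 = 263.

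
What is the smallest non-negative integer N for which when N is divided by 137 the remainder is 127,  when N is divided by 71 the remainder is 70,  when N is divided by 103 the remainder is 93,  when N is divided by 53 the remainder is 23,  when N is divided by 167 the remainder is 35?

1516339828

From N ≡ 127 (mod 137) write N = 127 + 137t. Substituting into N ≡ 70 (mod 71) gives 137t ≡ 14 (mod 71), and since 66⁻¹ ≡ 14 (mod 71), t ≡ 54. Hence N ≡ 127 + 137·54 = 7525 (mod 9727).
From N ≡ 7525 (mod 9727) write N = 7525 + 9727t. Substituting into N ≡ 93 (mod 103) gives 9727t ≡ 87 (mod 103), and since 45⁻¹ ≡ 87 (mod 103), t ≡ 50. Hence N ≡ 7525 + 9727·50 = 493875 (mod 1001881).
From N ≡ 493875 (mod 1001881) write N = 493875 + 1001881t. Substituting into N ≡ 23 (mod 53) gives 1001881t ≡ 2 (mod 53), and since 22⁻¹ ≡ 41 (mod 53), t ≡ 29. Hence N ≡ 493875 + 1001881·29 = 29548424 (mod 53099693).
From N ≡ 29548424 (mod 53099693) write N = 29548424 + 53099693t. Substituting into N ≡ 35 (mod 167) gives 53099693t ≡ 90 (mod 167), and since 39⁻¹ ≡ 30 (mod 167), t ≡ 28. Hence N ≡ 29548424 + 53099693·28 = 1516339828 (mod 8867648731).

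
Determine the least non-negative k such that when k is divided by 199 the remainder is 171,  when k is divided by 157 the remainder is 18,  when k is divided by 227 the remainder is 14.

The moduli are pairwise coprime; N = 199·157·227 = 7092161.
N/199 = 35639; 35639 ≡ 18 (mod 199); 18·188 ≡ 1, so inverse 188.
N/157 = 45173; 45173 ≡ 114 (mod 157); 114·73 ≡ 1, so inverse 73.
N/227 = 31243; 31243 ≡ 144 (mod 227); 144·134 ≡ 1, so inverse 134.
k ≡ 171·35639·188 + 18·45173·73 + 14·31243·134 = 1263691762.
1263691762 mod 7092161 = 1287104.

1287104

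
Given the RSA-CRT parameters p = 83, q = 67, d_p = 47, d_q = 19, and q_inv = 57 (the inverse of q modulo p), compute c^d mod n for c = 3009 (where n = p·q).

m₁ = c^(d_p) mod p: c ≡ 21 (mod 83), and 21^47 mod 83 = 63.
m₂ = c^(d_q) mod q: c ≡ 61 (mod 67), and 61^19 mod 67 = 2.
h = q_inv·(m₁ − m₂) mod p = 57·(63 − 2) mod 83 = 74.
m = m₂ + h·q = 2 + 74·67 = 4960.

4960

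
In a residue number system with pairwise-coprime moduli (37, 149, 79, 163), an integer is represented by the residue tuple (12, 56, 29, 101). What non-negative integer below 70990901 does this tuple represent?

23930946

Combine the congruences pairwise.
From x ≡ 12 (mod 37) write x = 12 + 37t. Substituting into x ≡ 56 (mod 149) gives 37t ≡ 44 (mod 149), and since 37⁻¹ ≡ 145 (mod 149), t ≡ 122. Hence x ≡ 12 + 37·122 = 4526 (mod 5513).
From x ≡ 4526 (mod 5513) write x = 4526 + 5513t. Substituting into x ≡ 29 (mod 79) gives 5513t ≡ 6 (mod 79), and since 62⁻¹ ≡ 65 (mod 79), t ≡ 74. Hence x ≡ 4526 + 5513·74 = 412488 (mod 435527).
From x ≡ 412488 (mod 435527) write x = 412488 + 435527t. Substituting into x ≡ 101 (mod 163) gives 435527t ≡ 3 (mod 163), and since 154⁻¹ ≡ 18 (mod 163), t ≡ 54. Hence x ≡ 412488 + 435527·54 = 23930946 (mod 70990901).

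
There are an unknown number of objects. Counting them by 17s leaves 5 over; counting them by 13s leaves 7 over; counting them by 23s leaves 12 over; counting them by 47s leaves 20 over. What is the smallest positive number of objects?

The moduli are pairwise coprime; M = 17·13·23·47 = 238901.
M/17 = 14053; 14053 ≡ 11 (mod 17); 11·14 ≡ 1, so inverse 14.
M/13 = 18377; 18377 ≡ 8 (mod 13); 8·5 ≡ 1, so inverse 5.
M/23 = 10387; 10387 ≡ 14 (mod 23); 14·5 ≡ 1, so inverse 5.
M/47 = 5083; 5083 ≡ 7 (mod 47); 7·27 ≡ 1, so inverse 27.
N ≡ 5·14053·14 + 7·18377·5 + 12·10387·5 + 20·5083·27 = 4994945.
4994945 mod 238901 = 216925.

216925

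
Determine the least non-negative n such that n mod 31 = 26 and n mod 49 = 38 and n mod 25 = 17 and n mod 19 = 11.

260767

From n ≡ 26 (mod 31) write n = 26 + 31t. Substituting into n ≡ 38 (mod 49) gives 31t ≡ 12 (mod 49), and since 31⁻¹ ≡ 19 (mod 49), t ≡ 32. Hence n ≡ 26 + 31·32 = 1018 (mod 1519).
From n ≡ 1018 (mod 1519) write n = 1018 + 1519t. Substituting into n ≡ 17 (mod 25) gives 1519t ≡ 24 (mod 25), and since 19⁻¹ ≡ 4 (mod 25), t ≡ 21. Hence n ≡ 1018 + 1519·21 = 32917 (mod 37975).
From n ≡ 32917 (mod 37975) write n = 32917 + 37975t. Substituting into n ≡ 11 (mod 19) gives 37975t ≡ 2 (mod 19), and since 13⁻¹ ≡ 3 (mod 19), t ≡ 6. Hence n ≡ 32917 + 37975·6 = 260767 (mod 721525).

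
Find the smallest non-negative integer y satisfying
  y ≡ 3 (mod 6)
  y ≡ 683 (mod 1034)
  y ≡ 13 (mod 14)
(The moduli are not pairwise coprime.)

Combine the congruences pairwise.
gcd(6, 1034) = 2 and 2 | (683 − 3), so the pair is consistent; merging gives y ≡ 2751 (mod 3102), where 3102 = lcm(6, 1034).
gcd(3102, 14) = 2 and 2 | (13 − 2751), so the pair is consistent; merging gives y ≡ 21363 (mod 21714), where 21714 = lcm(3102, 14).
The solution is unique modulo lcm(6, 1034, 14) = 21714.

21363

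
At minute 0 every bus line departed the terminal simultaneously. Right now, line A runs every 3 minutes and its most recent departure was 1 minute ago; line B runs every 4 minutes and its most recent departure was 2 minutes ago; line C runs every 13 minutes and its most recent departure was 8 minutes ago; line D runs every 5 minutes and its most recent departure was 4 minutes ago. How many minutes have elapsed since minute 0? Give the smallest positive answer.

The moduli are pairwise coprime; N = 3·4·13·5 = 780.
N/3 = 260; 260 ≡ 2 (mod 3); 2·2 ≡ 1, so inverse 2.
N/4 = 195; 195 ≡ 3 (mod 4); 3·3 ≡ 1, so inverse 3.
N/13 = 60; 60 ≡ 8 (mod 13); 8·5 ≡ 1, so inverse 5.
N/5 = 156; 156 ≡ 1 (mod 5), inverse 1.
t ≡ 1·260·2 + 2·195·3 + 8·60·5 + 4·156·1 = 4714.
4714 mod 780 = 34.

34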